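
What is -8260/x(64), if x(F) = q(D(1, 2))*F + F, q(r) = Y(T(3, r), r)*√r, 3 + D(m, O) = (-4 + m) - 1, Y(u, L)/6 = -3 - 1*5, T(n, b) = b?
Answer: -2065/258064 - 6195*I*√7/16129 ≈ -0.0080019 - 1.0162*I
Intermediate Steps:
Y(u, L) = -48 (Y(u, L) = 6*(-3 - 1*5) = 6*(-3 - 5) = 6*(-8) = -48)
D(m, O) = -8 + m (D(m, O) = -3 + ((-4 + m) - 1) = -3 + (-5 + m) = -8 + m)
q(r) = -48*√r
x(F) = F - 48*I*F*√7 (x(F) = (-48*√(-8 + 1))*F + F = (-48*I*√7)*F + F = -48*I*F*√7 + F = F - 48*I*F*√7)
-8260/x(64) = -8260*1/(64*(1 - 48*I*√7)) = -8260/(64 - 3072*I*√7)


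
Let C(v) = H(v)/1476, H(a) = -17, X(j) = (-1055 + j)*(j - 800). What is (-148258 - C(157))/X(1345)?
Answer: -218828791/233281800 ≈ -0.93804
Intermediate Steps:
X(j) = (-1055 + j)*(-800 + j)
C(v) = -17/1476
(-148258 - C(157))/X(1345) = (-148258 - 1*(-17/1476))/(844000 + 1345**2 - 1855*1345) = (-148258 + 17/1476)/(844000 + 1809025 - 2494975) = -218828791/1476/158050 = -218828791/1476*1/158050 = -218828791/233281800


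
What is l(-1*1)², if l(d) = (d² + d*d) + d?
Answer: 1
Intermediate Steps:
l(d) = d + 2*d² (l(d) = (d² + d²) + d = 2*d² + d = d + 2*d²)
l(-1*1)² = ((-1*1)*(1 + 2*(-1*1)))² = (-(1 + 2*(-1)))² = (-(1 - 2))² = (-1*(-1))² = 1² = 1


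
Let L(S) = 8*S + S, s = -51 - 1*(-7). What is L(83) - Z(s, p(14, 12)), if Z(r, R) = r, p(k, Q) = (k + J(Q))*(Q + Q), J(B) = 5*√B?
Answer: 791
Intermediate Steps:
s = -44 (s = -51 + 7 = -44)
p(k, Q) = 2*Q*(k + 5*√Q) (p(k, Q) = (k + 5*√Q)*(Q + Q) = (k + 5*√Q)*(2*Q) = 2*Q*(k + 5*√Q))
L(S) = 9*S
L(83) - Z(s, p(14, 12)) = 9*83 - 1*(-44) = 747 + 44 = 791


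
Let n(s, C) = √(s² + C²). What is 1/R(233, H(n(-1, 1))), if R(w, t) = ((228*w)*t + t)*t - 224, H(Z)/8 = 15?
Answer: 1/764999776 ≈ 1.3072e-9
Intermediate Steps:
n(s, C) = √(C² + s²)
H(Z) = 120 (H(Z) = 8*15 = 120)
R(w, t) = -224 + t*(t + 228*t*w) (R(w, t) = (228*t*w + t)*t - 224 = (t + 228*t*w)*t - 224 = t*(t + 228*t*w) - 224 = -224 + t*(t + 228*t*w))
1/R(233, H(n(-1, 1))) = 1/(-224 + 120² + 228*233*120²) = 1/(-224 + 14400 + 228*233*14400) = 1/(-224 + 14400 + 764985600) = 1/764999776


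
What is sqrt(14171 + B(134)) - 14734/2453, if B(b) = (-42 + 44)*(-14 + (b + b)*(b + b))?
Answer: -14734/2453 + sqrt(157791) ≈ 391.22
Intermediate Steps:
B(b) = -28 + 8*b**2 (B(b) = 2*(-14 + (2*b)*(2*b)) = 2*(-14 + 4*b**2) = -28 + 8*b**2)
sqrt(14171 + B(134)) - 14734/2453 = sqrt(14171 + (-28 + 8*134**2)) - 14734/2453 = sqrt(14171 + (-28 + 8*17956)) - 14734*1/2453 = sqrt(14171 + (-28 + 143648)) - 14734/2453 = sqrt(14171 + 143620) - 14734/2453 = sqrt(157791) - 14734/2453 = -14734/2453 + sqrt(157791)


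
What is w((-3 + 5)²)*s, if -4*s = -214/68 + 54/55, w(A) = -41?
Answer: -166009/7480 ≈ -22.194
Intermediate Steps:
s = 4049/7480 (s = -(-214/68 + 54/55)/4 = -(-214*1/68 + 54*(1/55))/4 = -(-107/34 + 54/55)/4 = -¼*(-4049/1870) = 4049/7480 ≈ 0.54131)
w((-3 + 5)²)*s = -41*4049/7480 = -166009/7480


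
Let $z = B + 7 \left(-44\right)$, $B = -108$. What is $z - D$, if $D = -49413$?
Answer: $48997$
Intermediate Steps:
$z = -416$ ($z = -108 + 7 \left(-44\right) = -108 - 308 = -416$)
$z - D = -416 - -49413 = -416 + 49413 = 48997$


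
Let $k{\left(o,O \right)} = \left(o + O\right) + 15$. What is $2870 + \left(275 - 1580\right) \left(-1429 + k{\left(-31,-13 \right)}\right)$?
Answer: $1905560$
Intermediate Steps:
$k{\left(o,O \right)} = 15 + O + o$ ($k{\left(o,O \right)} = \left(O + o\right) + 15 = 15 + O + o$)
$2870 + \left(275 - 1580\right) \left(-1429 + k{\left(-31,-13 \right)}\right) = 2870 + \left(275 - 1580\right) \left(-1429 - 29\right) = 2870 - 1305 \left(-1429 - 29\right) = 2870 - -1902690 = 2870 + 1902690 = 1905560$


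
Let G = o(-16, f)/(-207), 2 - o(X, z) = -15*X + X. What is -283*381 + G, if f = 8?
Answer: -7439713/69 ≈ -1.0782e+5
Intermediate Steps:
o(X, z) = 2 + 14*X (o(X, z) = 2 - (-15*X + X) = 2 - (-14)*X = 2 + 14*X)
G = 74/69 (G = (2 + 14*(-16))/(-207) = (2 - 224)*(-1/207) = -222*(-1/207) = 74/69 ≈ 1.0725)
-283*381 + G = -283*381 + 74/69 = -107823 + 74/69 = -7439713/69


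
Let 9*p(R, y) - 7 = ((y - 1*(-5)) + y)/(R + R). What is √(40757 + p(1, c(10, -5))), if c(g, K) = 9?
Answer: √1467326/6 ≈ 201.89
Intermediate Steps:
p(R, y) = 7/9 + (5 + 2*y)/(18*R) (p(R, y) = 7/9 + (((y - 1*(-5)) + y)/(R + R))/9 = 7/9 + (((y + 5) + y)/((2*R)))/9 = 7/9 + (((5 + y) + y)*(1/(2*R)))/9 = 7/9 + ((5 + 2*y)*(1/(2*R)))/9 = 7/9 + ((5 + 2*y)/(2*R))/9 = 7/9 + (5 + 2*y)/(18*R))
√(40757 + p(1, c(10, -5))) = √(40757 + (1/18)*(5 + 2*9 + 14*1)/1) = √(40757 + (1/18)*1*(5 + 18 + 14)) = √(40757 + (1/18)*1*37) = √(40757 + 37/18) = √(733663/18) = √1467326/6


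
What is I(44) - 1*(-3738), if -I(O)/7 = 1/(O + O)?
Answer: 328937/88 ≈ 3737.9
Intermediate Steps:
I(O) = -7/(2*O) (I(O) = -7/(O + O) = -7*1/(2*O) = -7/(2*O))
I(44) - 1*(-3738) = -7/2/44 - 1*(-3738) = -7/2*1/44 + 3738 = -7/88 + 3738 = 328937/88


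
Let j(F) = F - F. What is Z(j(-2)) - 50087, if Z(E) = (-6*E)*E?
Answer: -50087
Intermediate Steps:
j(F) = 0
Z(E) = -6*E²
Z(j(-2)) - 50087 = -6*0² - 50087 = -6*0 - 50087 = 0 - 50087 = -50087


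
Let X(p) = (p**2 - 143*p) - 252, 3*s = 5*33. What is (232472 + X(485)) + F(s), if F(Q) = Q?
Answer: 398145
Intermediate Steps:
s = 55 (s = (5*33)/3 = (1/3)*165 = 55)
X(p) = -252 + p**2 - 143*p
(232472 + X(485)) + F(s) = (232472 + (-252 + 485**2 - 143*485)) + 55 = (232472 + (-252 + 235225 - 69355)) + 55 = (232472 + 165618) + 55 = 398090 + 55 = 398145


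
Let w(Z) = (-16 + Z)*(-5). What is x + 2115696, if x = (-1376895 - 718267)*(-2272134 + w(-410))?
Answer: 4756028236344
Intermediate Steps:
w(Z) = 80 - 5*Z
x = 4756026120648 (x = (-1376895 - 718267)*(-2272134 + (80 - 5*(-410))) = -2095162*(-2272134 + (80 + 2050)) = -2095162*(-2272134 + 2130) = -2095162*(-2270004) = 4756026120648)
x + 2115696 = 4756026120648 + 2115696 = 4756028236344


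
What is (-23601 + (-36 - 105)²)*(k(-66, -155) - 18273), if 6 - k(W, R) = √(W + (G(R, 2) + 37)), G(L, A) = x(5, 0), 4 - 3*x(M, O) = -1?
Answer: 67953240 + 1240*I*√246 ≈ 6.7953e+7 + 19449.0*I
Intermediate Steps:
x(M, O) = 5/3 (x(M, O) = 4/3 - ⅓*(-1) = 4/3 + ⅓ = 5/3)
G(L, A) = 5/3
k(W, R) = 6 - √(116/3 + W) (k(W, R) = 6 - √(W + (5/3 + 37)) = 6 - √(W + 116/3) = 6 - √(116/3 + W))
(-23601 + (-36 - 105)²)*(k(-66, -155) - 18273) = (-23601 + (-36 - 105)²)*((6 - √(348 + 9*(-66))/3) - 18273) = (-23601 + (-141)²)*((6 - √(348 - 594)/3) - 18273) = (-23601 + 19881)*((6 - I*√246/3) - 18273) = -3720*((6 - I*√246/3) - 18273) = -3720*(-18267 - I*√246/3) = 67953240 + 1240*I*√246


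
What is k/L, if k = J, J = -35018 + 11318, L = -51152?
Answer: 5925/12788 ≈ 0.46333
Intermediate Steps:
J = -23700
k = -23700
k/L = -23700/(-51152) = -23700*(-1/51152) = 5925/12788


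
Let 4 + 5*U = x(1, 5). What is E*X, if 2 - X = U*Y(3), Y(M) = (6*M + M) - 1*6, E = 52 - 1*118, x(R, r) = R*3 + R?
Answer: -132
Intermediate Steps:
x(R, r) = 4*R (x(R, r) = 3*R + R = 4*R)
U = 0 (U = -⅘ + (4*1)/5 = -⅘ + (⅕)*4 = -⅘ + ⅘ = 0)
E = -66 (E = 52 - 118 = -66)
Y(M) = -6 + 7*M (Y(M) = 7*M - 6 = -6 + 7*M)
X = 2 (X = 2 - 0*(-6 + 7*3) = 2 - 0*(-6 + 21) = 2 - 0*15 = 2 - 1*0 = 2 + 0 = 2)
E*X = -66*2 = -132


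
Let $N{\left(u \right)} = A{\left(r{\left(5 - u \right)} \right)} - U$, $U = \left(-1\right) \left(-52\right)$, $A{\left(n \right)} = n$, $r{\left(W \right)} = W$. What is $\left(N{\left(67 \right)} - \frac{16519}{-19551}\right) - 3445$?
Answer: $- \frac{69565490}{19551} \approx -3558.2$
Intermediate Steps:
$U = 52$
$N{\left(u \right)} = -47 - u$ ($N{\left(u \right)} = \left(5 - u\right) - 52 = -47 - u$)
$\left(N{\left(67 \right)} - \frac{16519}{-19551}\right) - 3445 = \left(\left(-47 - 67\right) - \frac{16519}{-19551}\right) - 3445 = \left(\left(-47 - 67\right) - 16519 \left(- \frac{1}{19551}\right)\right) - 3445 = \left(-114 - - \frac{16519}{19551}\right) - 3445 = \left(-114 + \frac{16519}{19551}\right) - 3445 = - \frac{2212295}{19551} - 3445 = - \frac{69565490}{19551}$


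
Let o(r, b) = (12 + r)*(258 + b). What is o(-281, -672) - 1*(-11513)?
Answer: 122879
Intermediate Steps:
o(-281, -672) - 1*(-11513) = (3096 + 12*(-672) + 258*(-281) - 672*(-281)) - 1*(-11513) = (3096 - 8064 - 72498 + 188832) + 11513 = 111366 + 11513 = 122879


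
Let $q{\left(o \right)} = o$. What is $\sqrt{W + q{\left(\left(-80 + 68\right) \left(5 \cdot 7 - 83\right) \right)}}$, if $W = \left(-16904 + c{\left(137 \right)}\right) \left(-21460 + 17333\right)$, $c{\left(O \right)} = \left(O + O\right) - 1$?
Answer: $\sqrt{68636713} \approx 8284.7$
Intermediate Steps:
$c{\left(O \right)} = -1 + 2 O$ ($c{\left(O \right)} = 2 O - 1 = -1 + 2 O$)
$W = 68636137$ ($W = \left(-16904 + \left(-1 + 2 \cdot 137\right)\right) \left(-21460 + 17333\right) = \left(-16904 + \left(-1 + 274\right)\right) \left(-4127\right) = \left(-16904 + 273\right) \left(-4127\right) = \left(-16631\right) \left(-4127\right) = 68636137$)
$\sqrt{W + q{\left(\left(-80 + 68\right) \left(5 \cdot 7 - 83\right) \right)}} = \sqrt{68636137 + \left(-80 + 68\right) \left(5 \cdot 7 - 83\right)} = \sqrt{68636137 - 12 \left(35 - 83\right)} = \sqrt{68636137 - -576} = \sqrt{68636137 + 576} = \sqrt{68636713}$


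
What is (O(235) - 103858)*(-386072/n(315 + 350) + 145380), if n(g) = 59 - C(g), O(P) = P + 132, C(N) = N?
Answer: -1526256842472/101 ≈ -1.5111e+10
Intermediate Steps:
O(P) = 132 + P
n(g) = 59 - g
(O(235) - 103858)*(-386072/n(315 + 350) + 145380) = ((132 + 235) - 103858)*(-386072/(59 - (315 + 350)) + 145380) = (367 - 103858)*(-386072/(59 - 1*665) + 145380) = -103491*(-386072/(59 - 665) + 145380) = -103491*(-386072/(-606) + 145380) = -103491*(-386072*(-1/606) + 145380) = -103491*(193036/303 + 145380) = -103491*44243176/303 = -1526256842472/101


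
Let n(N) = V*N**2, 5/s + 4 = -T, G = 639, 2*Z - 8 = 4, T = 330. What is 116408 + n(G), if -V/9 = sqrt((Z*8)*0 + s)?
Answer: 116408 - 3674889*I*sqrt(1670)/334 ≈ 1.1641e+5 - 4.4963e+5*I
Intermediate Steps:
Z = 6 (Z = 4 + (1/2)*4 = 4 + 2 = 6)
s = -5/334 (s = 5/(-4 - 1*330) = 5/(-4 - 330) = 5/(-334) = 5*(-1/334) = -5/334 ≈ -0.014970)
V = -9*I*sqrt(1670)/334 (V = -9*sqrt((6*8)*0 - 5/334) = -9*sqrt(48*0 - 5/334) = -9*sqrt(0 - 5/334) = -9*I*sqrt(1670)/334 ≈ -1.1012*I)
n(N) = -9*I*sqrt(1670)*N**2/334 (n(N) = (-9*I*sqrt(1670)/334)*N**2 = -9*I*sqrt(1670)*N**2/334)
116408 + n(G) = 116408 - 9/334*I*sqrt(1670)*639**2 = 116408 - 9/334*I*sqrt(1670)*408321 = 116408 - 3674889*I*sqrt(1670)/334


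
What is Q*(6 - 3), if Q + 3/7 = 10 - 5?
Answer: 96/7 ≈ 13.714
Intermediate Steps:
Q = 32/7 (Q = -3/7 + (10 - 5) = -3/7 + 5 = 32/7 ≈ 4.5714)
Q*(6 - 3) = 32*(6 - 3)/7 = (32/7)*3 = 96/7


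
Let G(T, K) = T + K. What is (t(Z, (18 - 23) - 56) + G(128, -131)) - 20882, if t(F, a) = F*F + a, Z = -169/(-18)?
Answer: -6757943/324 ≈ -20858.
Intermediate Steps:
G(T, K) = K + T
Z = 169/18 (Z = -169*(-1/18) = 169/18 ≈ 9.3889)
t(F, a) = a + F**2 (t(F, a) = F**2 + a = a + F**2)
(t(Z, (18 - 23) - 56) + G(128, -131)) - 20882 = ((((18 - 23) - 56) + (169/18)**2) + (-131 + 128)) - 20882 = (((-5 - 56) + 28561/324) - 3) - 20882 = ((-61 + 28561/324) - 3) - 20882 = (8797/324 - 3) - 20882 = 7825/324 - 20882 = -6757943/324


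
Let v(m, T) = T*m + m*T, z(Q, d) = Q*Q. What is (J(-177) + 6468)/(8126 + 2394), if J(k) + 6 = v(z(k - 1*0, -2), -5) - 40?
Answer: -76717/2630 ≈ -29.170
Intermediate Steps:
z(Q, d) = Q**2
v(m, T) = 2*T*m (v(m, T) = T*m + T*m = 2*T*m)
J(k) = -46 - 10*k**2 (J(k) = -6 + (2*(-5)*(k - 1*0)**2 - 40) = -6 + (2*(-5)*(k + 0)**2 - 40) = -6 + (2*(-5)*k**2 - 40) = -6 + (-10*k**2 - 40) = -6 + (-40 - 10*k**2) = -46 - 10*k**2)
(J(-177) + 6468)/(8126 + 2394) = ((-46 - 10*(-177)**2) + 6468)/(8126 + 2394) = ((-46 - 10*31329) + 6468)/10520 = ((-46 - 313290) + 6468)*(1/10520) = (-313336 + 6468)*(1/10520) = -306868*1/10520 = -76717/2630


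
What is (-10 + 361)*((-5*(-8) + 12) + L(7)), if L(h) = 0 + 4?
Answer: 19656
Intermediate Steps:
L(h) = 4
(-10 + 361)*((-5*(-8) + 12) + L(7)) = (-10 + 361)*((-5*(-8) + 12) + 4) = 351*((40 + 12) + 4) = 351*(52 + 4) = 351*56 = 19656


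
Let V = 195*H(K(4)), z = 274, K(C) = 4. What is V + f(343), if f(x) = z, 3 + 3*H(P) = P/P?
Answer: 144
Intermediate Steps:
H(P) = -⅔ (H(P) = -1 + (P/P)/3 = -1 + (⅓)*1 = -1 + ⅓ = -⅔)
f(x) = 274
V = -130 (V = 195*(-⅔) = -130)
V + f(343) = -130 + 274 = 144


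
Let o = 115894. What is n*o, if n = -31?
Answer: -3592714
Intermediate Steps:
n*o = -31*115894 = -3592714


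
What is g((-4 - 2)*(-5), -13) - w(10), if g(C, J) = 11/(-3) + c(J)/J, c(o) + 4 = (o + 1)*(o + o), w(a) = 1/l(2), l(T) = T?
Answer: -2173/78 ≈ -27.859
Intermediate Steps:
w(a) = ½ (w(a) = 1/2 = ½)
c(o) = -4 + 2*o*(1 + o) (c(o) = -4 + (o + 1)*(o + o) = -4 + (1 + o)*(2*o) = -4 + 2*o*(1 + o))
g(C, J) = -11/3 + (-4 + 2*J + 2*J²)/J (g(C, J) = 11/(-3) + (-4 + 2*J + 2*J²)/J = 11*(-⅓) + (-4 + 2*J + 2*J²)/J = -11/3 + (-4 + 2*J + 2*J²)/J)
g((-4 - 2)*(-5), -13) - w(10) = (-5/3 - 4/(-13) + 2*(-13)) - 1*½ = (-5/3 - 4*(-1/13) - 26) - ½ = (-5/3 + 4/13 - 26) - ½ = -1067/39 - ½ = -2173/78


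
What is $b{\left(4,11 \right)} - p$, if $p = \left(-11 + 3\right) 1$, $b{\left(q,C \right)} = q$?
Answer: $12$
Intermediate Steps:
$p = -8$ ($p = \left(-8\right) 1 = -8$)
$b{\left(4,11 \right)} - p = 4 - -8 = 4 + 8 = 12$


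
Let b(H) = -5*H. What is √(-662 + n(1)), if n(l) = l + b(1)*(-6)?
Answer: I*√631 ≈ 25.12*I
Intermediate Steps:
n(l) = 30 + l (n(l) = l - 5*1*(-6) = l - 5*(-6) = l + 30 = 30 + l)
√(-662 + n(1)) = √(-662 + (30 + 1)) = √(-662 + 31) = √(-631) = I*√631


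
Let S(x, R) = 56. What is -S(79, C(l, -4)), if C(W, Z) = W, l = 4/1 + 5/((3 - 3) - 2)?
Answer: -56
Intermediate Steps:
l = 3/2 (l = 4*1 + 5/(0 - 2) = 4 + 5/(-2) = 4 + 5*(-½) = 4 - 5/2 = 3/2 ≈ 1.5000)
-S(79, C(l, -4)) = -1*56 = -56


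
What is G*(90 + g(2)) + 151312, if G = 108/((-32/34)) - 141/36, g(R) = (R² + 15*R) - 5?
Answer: 411572/3 ≈ 1.3719e+5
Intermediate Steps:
g(R) = -5 + R² + 15*R
G = -356/3 (G = 108/((-32*1/34)) - 141*1/36 = 108/(-16/17) - 47/12 = 108*(-17/16) - 47/12 = -459/4 - 47/12 = -356/3 ≈ -118.67)
G*(90 + g(2)) + 151312 = -356*(90 + (-5 + 2² + 15*2))/3 + 151312 = -356*(90 + (-5 + 4 + 30))/3 + 151312 = -356*(90 + 29)/3 + 151312 = -356/3*119 + 151312 = -42364/3 + 151312 = 411572/3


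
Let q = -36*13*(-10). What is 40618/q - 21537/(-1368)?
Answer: 2171647/88920 ≈ 24.422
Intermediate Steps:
q = 4680 (q = -468*(-10) = 4680)
40618/q - 21537/(-1368) = 40618/4680 - 21537/(-1368) = 40618*(1/4680) - 21537*(-1/1368) = 20309/2340 + 2393/152 = 2171647/88920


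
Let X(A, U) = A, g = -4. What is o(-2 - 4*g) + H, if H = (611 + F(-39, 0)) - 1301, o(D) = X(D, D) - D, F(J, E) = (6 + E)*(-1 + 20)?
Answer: -576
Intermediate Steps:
F(J, E) = 114 + 19*E (F(J, E) = (6 + E)*19 = 114 + 19*E)
o(D) = 0 (o(D) = D - D = 0)
H = -576 (H = (611 + (114 + 19*0)) - 1301 = (611 + (114 + 0)) - 1301 = (611 + 114) - 1301 = 725 - 1301 = -576)
o(-2 - 4*g) + H = 0 - 576 = -576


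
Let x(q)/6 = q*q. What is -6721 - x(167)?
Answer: -174055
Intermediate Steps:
x(q) = 6*q² (x(q) = 6*(q*q) = 6*q²)
-6721 - x(167) = -6721 - 6*167² = -6721 - 6*27889 = -6721 - 1*167334 = -6721 - 167334 = -174055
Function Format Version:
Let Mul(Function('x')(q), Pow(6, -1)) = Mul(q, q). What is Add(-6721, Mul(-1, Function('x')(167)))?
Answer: -174055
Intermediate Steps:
Function('x')(q) = Mul(6, Pow(q, 2)) (Function('x')(q) = Mul(6, Mul(q, q)) = Mul(6, Pow(q, 2)))
Add(-6721, Mul(-1, Function('x')(167))) = Add(-6721, Mul(-1, Mul(6, Pow(167, 2)))) = Add(-6721, Mul(-1, Mul(6, 27889))) = Add(-6721, Mul(-1, 167334)) = Add(-6721, -167334) = -174055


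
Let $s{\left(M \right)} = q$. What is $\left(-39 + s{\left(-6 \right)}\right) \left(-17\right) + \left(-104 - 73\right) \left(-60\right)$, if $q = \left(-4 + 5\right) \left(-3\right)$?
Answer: $11334$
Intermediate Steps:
$q = -3$ ($q = 1 \left(-3\right) = -3$)
$s{\left(M \right)} = -3$
$\left(-39 + s{\left(-6 \right)}\right) \left(-17\right) + \left(-104 - 73\right) \left(-60\right) = \left(-39 - 3\right) \left(-17\right) + \left(-104 - 73\right) \left(-60\right) = \left(-42\right) \left(-17\right) - -10620 = 714 + 10620 = 11334$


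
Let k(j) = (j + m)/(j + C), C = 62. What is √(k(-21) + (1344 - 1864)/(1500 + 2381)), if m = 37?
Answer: 2*√1622079474/159121 ≈ 0.50622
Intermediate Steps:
k(j) = (37 + j)/(62 + j) (k(j) = (j + 37)/(j + 62) = (37 + j)/(62 + j))
√(k(-21) + (1344 - 1864)/(1500 + 2381)) = √((37 - 21)/(62 - 21) + (1344 - 1864)/(1500 + 2381)) = √(16/41 - 520/3881) = √(40776/159121) = 2*√1622079474/159121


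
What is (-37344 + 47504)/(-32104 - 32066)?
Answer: -1016/6417 ≈ -0.15833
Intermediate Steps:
(-37344 + 47504)/(-32104 - 32066) = 10160/(-64170) = 10160*(-1/64170) = -1016/6417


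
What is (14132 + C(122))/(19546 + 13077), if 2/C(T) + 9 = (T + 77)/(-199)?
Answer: 70659/163115 ≈ 0.43319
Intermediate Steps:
C(T) = 2/(-1868/199 - T/199) (C(T) = 2/(-9 + (T + 77)/(-199)) = 2/(-9 + (77 + T)*(-1/199)) = 2/(-9 + (-77/199 - T/199)) = 2/(-1868/199 - T/199))
(14132 + C(122))/(19546 + 13077) = (14132 - 398/(1868 + 122))/(19546 + 13077) = (14132 - 398/1990)/32623 = (14132 - 398*1/1990)*(1/32623) = (14132 - ⅕)*(1/32623) = (70659/5)*(1/32623) = 70659/163115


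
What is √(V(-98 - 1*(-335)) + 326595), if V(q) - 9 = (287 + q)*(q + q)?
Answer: 74*√105 ≈ 758.27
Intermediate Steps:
V(q) = 9 + 2*q*(287 + q) (V(q) = 9 + (287 + q)*(q + q) = 9 + (287 + q)*(2*q) = 9 + 2*q*(287 + q))
√(V(-98 - 1*(-335)) + 326595) = √((9 + 2*(-98 - 1*(-335))² + 574*(-98 - 1*(-335))) + 326595) = √((9 + 2*(-98 + 335)² + 574*(-98 + 335)) + 326595) = √((9 + 2*237² + 574*237) + 326595) = √((9 + 2*56169 + 136038) + 326595) = √((9 + 112338 + 136038) + 326595) = √(248385 + 326595) = √574980 = 74*√105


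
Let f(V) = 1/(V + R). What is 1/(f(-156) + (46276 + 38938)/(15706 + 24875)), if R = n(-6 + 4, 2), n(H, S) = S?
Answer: 6249474/13082375 ≈ 0.47770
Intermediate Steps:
R = 2
f(V) = 1/(2 + V) (f(V) = 1/(V + 2) = 1/(2 + V))
1/(f(-156) + (46276 + 38938)/(15706 + 24875)) = 1/(1/(2 - 156) + (46276 + 38938)/(15706 + 24875)) = 1/(1/(-154) + 85214/40581) = 1/(-1/154 + 85214*(1/40581)) = 1/(-1/154 + 85214/40581) = 1/(13082375/6249474) = 6249474/13082375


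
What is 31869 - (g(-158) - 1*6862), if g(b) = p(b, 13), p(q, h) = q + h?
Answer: 38876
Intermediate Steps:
p(q, h) = h + q
g(b) = 13 + b
31869 - (g(-158) - 1*6862) = 31869 - ((13 - 158) - 1*6862) = 31869 - (-145 - 6862) = 31869 - 1*(-7007) = 31869 + 7007 = 38876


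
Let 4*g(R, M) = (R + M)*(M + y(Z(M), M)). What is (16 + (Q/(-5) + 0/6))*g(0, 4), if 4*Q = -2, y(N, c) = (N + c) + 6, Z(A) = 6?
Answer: 322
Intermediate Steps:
y(N, c) = 6 + N + c
Q = -½ (Q = (¼)*(-2) = -½ ≈ -0.50000)
g(R, M) = (12 + 2*M)*(M + R)/4 (g(R, M) = ((R + M)*(M + (6 + 6 + M)))/4 = ((M + R)*(M + (12 + M)))/4 = ((M + R)*(12 + 2*M))/4 = ((12 + 2*M)*(M + R))/4 = (12 + 2*M)*(M + R)/4)
(16 + (Q/(-5) + 0/6))*g(0, 4) = (16 + (-½/(-5) + 0/6))*((½)*4² + 3*4 + 3*0 + (½)*4*0) = (16 + (-½*(-⅕) + 0*(⅙)))*((½)*16 + 12 + 0 + 0) = (16 + (⅒ + 0))*(8 + 12 + 0 + 0) = (16 + ⅒)*20 = (161/10)*20 = 322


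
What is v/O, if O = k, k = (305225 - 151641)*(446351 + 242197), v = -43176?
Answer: -257/629464024 ≈ -4.0828e-7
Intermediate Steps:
k = 105749956032 (k = 153584*688548 = 105749956032)
O = 105749956032
v/O = -43176/105749956032 = -43176*1/105749956032 = -257/629464024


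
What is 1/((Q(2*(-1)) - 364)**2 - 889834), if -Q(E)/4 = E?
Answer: -1/763098 ≈ -1.3104e-6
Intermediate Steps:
Q(E) = -4*E
1/((Q(2*(-1)) - 364)**2 - 889834) = 1/((-8*(-1) - 364)**2 - 889834) = 1/((-4*(-2) - 364)**2 - 889834) = 1/((8 - 364)**2 - 889834) = 1/((-356)**2 - 889834) = 1/(126736 - 889834) = 1/(-763098) = -1/763098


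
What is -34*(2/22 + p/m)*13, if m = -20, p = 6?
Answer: 5083/55 ≈ 92.418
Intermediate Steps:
-34*(2/22 + p/m)*13 = -34*(2/22 + 6/(-20))*13 = -34*(2*(1/22) + 6*(-1/20))*13 = -34*(1/11 - 3/10)*13 = -34*(-23/110)*13 = (391/55)*13 = 5083/55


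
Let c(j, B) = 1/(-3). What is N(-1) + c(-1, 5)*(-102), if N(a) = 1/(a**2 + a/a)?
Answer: 69/2 ≈ 34.500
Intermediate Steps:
N(a) = 1/(1 + a**2) (N(a) = 1/(a**2 + 1) = 1/(1 + a**2))
c(j, B) = -1/3
N(-1) + c(-1, 5)*(-102) = 1/(1 + (-1)**2) - 1/3*(-102) = 1/(1 + 1) + 34 = 1/2 + 34 = 69/2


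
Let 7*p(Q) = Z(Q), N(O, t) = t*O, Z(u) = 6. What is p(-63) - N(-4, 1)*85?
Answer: 2386/7 ≈ 340.86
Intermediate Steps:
N(O, t) = O*t
p(Q) = 6/7 (p(Q) = (⅐)*6 = 6/7)
p(-63) - N(-4, 1)*85 = 6/7 - (-4*1)*85 = 6/7 - (-4)*85 = 6/7 - 1*(-340) = 6/7 + 340 = 2386/7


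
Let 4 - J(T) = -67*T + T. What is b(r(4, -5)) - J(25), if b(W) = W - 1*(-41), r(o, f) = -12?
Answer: -1625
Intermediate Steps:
b(W) = 41 + W (b(W) = W + 41 = 41 + W)
J(T) = 4 + 66*T (J(T) = 4 - (-67*T + T) = 4 - (-66)*T = 4 + 66*T)
b(r(4, -5)) - J(25) = (41 - 12) - (4 + 66*25) = 29 - (4 + 1650) = 29 - 1*1654 = 29 - 1654 = -1625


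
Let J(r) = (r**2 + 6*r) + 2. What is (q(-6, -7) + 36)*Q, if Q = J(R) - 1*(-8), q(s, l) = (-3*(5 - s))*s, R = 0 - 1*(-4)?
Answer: 11700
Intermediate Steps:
R = 4 (R = 0 + 4 = 4)
J(r) = 2 + r**2 + 6*r
q(s, l) = s*(-15 + 3*s) (q(s, l) = (-15 + 3*s)*s = s*(-15 + 3*s))
Q = 50 (Q = (2 + 4**2 + 6*4) - 1*(-8) = (2 + 16 + 24) + 8 = 42 + 8 = 50)
(q(-6, -7) + 36)*Q = (3*(-6)*(-5 - 6) + 36)*50 = (3*(-6)*(-11) + 36)*50 = (198 + 36)*50 = 234*50 = 11700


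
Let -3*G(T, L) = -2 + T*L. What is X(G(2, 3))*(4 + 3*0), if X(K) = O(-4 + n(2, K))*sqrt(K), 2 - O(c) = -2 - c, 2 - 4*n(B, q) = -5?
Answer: 14*I*sqrt(3)/3 ≈ 8.0829*I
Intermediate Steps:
n(B, q) = 7/4 (n(B, q) = 1/2 - 1/4*(-5) = 1/2 + 5/4 = 7/4)
G(T, L) = 2/3 - L*T/3 (G(T, L) = -(-2 + T*L)/3 = -(-2 + L*T)/3 = 2/3 - L*T/3)
O(c) = 4 + c (O(c) = 2 - (-2 - c) = 2 + (2 + c) = 4 + c)
X(K) = 7*sqrt(K)/4 (X(K) = (4 + (-4 + 7/4))*sqrt(K) = (4 - 9/4)*sqrt(K) = 7*sqrt(K)/4)
X(G(2, 3))*(4 + 3*0) = (7*sqrt(2/3 - 1/3*3*2)/4)*(4 + 3*0) = (7*sqrt(2/3 - 2)/4)*(4 + 0) = (7*sqrt(-4/3)/4)*4 = (7*(2*I*sqrt(3)/3)/4)*4 = (7*I*sqrt(3)/6)*4 = 14*I*sqrt(3)/3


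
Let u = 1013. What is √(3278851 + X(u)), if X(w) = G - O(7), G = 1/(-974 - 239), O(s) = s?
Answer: √4824389416223/1213 ≈ 1810.8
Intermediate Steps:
G = -1/1213 (G = 1/(-1213) = -1/1213 ≈ -0.00082440)
X(w) = -8492/1213 (X(w) = -1/1213 - 1*7 = -1/1213 - 7 = -8492/1213)
√(3278851 + X(u)) = √(3278851 - 8492/1213) = √(3977237771/1213) = √4824389416223/1213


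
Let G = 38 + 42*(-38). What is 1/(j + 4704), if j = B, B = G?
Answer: 1/3146 ≈ 0.00031786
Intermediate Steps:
G = -1558 (G = 38 - 1596 = -1558)
B = -1558
j = -1558
1/(j + 4704) = 1/(-1558 + 4704) = 1/3146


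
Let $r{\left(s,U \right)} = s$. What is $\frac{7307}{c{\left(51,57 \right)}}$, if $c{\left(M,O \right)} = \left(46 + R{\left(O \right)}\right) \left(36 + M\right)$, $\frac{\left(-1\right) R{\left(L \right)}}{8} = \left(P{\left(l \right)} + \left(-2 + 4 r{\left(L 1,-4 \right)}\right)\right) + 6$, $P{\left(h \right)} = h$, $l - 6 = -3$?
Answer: $- \frac{7307}{159558} \approx -0.045795$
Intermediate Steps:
$l = 3$ ($l = 6 - 3 = 3$)
$R{\left(L \right)} = -56 - 32 L$ ($R{\left(L \right)} = - 8 \left(\left(3 + \left(-2 + 4 L 1\right)\right) + 6\right) = - 8 \left(\left(3 + \left(-2 + 4 L\right)\right) + 6\right) = - 8 \left(\left(1 + 4 L\right) + 6\right) = - 8 \left(7 + 4 L\right) = -56 - 32 L$)
$c{\left(M,O \right)} = \left(-10 - 32 O\right) \left(36 + M\right)$ ($c{\left(M,O \right)} = \left(46 - \left(56 + 32 O\right)\right) \left(36 + M\right) = \left(-10 - 32 O\right) \left(36 + M\right)$)
$\frac{7307}{c{\left(51,57 \right)}} = \frac{7307}{-360 - 65664 - 510 - 1632 \cdot 57} = \frac{7307}{-360 - 65664 - 510 - 93024} = \frac{7307}{-159558} = 7307 \left(- \frac{1}{159558}\right) = - \frac{7307}{159558}$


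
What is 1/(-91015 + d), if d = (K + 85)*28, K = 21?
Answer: -1/88047 ≈ -1.1358e-5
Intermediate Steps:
d = 2968 (d = (21 + 85)*28 = 106*28 = 2968)
1/(-91015 + d) = 1/(-91015 + 2968) = 1/(-88047) = -1/88047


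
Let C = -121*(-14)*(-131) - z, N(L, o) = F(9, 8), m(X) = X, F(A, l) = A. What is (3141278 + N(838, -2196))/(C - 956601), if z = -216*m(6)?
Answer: -3141287/1177219 ≈ -2.6684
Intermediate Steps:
N(L, o) = 9
z = -1296 (z = -216*6 = -1296)
C = -220618 (C = -121*(-14)*(-131) - 1*(-1296) = 1694*(-131) + 1296 = -221914 + 1296 = -220618)
(3141278 + N(838, -2196))/(C - 956601) = (3141278 + 9)/(-220618 - 956601) = 3141287/(-1177219) = 3141287*(-1/1177219) = -3141287/1177219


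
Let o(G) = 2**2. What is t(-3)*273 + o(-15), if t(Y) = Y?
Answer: -815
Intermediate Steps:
o(G) = 4
t(-3)*273 + o(-15) = -3*273 + 4 = -819 + 4 = -815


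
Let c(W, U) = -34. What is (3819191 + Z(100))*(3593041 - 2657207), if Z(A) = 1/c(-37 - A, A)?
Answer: 60760188967081/17 ≈ 3.5741e+12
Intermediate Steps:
Z(A) = -1/34 (Z(A) = 1/(-34) = -1/34)
(3819191 + Z(100))*(3593041 - 2657207) = (3819191 - 1/34)*(3593041 - 2657207) = (129852493/34)*935834 = 60760188967081/17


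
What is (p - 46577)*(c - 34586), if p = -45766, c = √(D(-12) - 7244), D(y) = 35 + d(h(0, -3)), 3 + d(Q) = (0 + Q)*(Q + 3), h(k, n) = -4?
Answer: 3193774998 - 184686*I*√1802 ≈ 3.1938e+9 - 7.8399e+6*I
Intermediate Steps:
d(Q) = -3 + Q*(3 + Q) (d(Q) = -3 + (0 + Q)*(Q + 3) = -3 + Q*(3 + Q))
D(y) = 36 (D(y) = 35 + (-3 + (-4)² + 3*(-4)) = 35 + (-3 + 16 - 12) = 35 + 1 = 36)
c = 2*I*√1802 (c = √(36 - 7244) = √(-7208) = 2*I*√1802 ≈ 84.9*I)
(p - 46577)*(c - 34586) = (-45766 - 46577)*(2*I*√1802 - 34586) = -92343*(-34586 + 2*I*√1802) = 3193774998 - 184686*I*√1802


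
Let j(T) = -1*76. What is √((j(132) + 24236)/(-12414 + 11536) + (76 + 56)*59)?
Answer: 2*√373902007/439 ≈ 88.094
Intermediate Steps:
j(T) = -76
√((j(132) + 24236)/(-12414 + 11536) + (76 + 56)*59) = √((-76 + 24236)/(-12414 + 11536) + (76 + 56)*59) = √(24160/(-878) + 132*59) = √(24160*(-1/878) + 7788) = √(-12080/439 + 7788) = √(3406852/439) = 2*√373902007/439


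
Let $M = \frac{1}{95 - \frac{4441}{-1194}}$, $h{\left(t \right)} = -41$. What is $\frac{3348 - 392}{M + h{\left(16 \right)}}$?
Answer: $- \frac{348426676}{4831517} \approx -72.115$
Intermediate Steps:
$M = \frac{1194}{117871}$ ($M = \frac{1}{95 - - \frac{4441}{1194}} = \frac{1}{95 + \frac{4441}{1194}} = \frac{1}{\frac{117871}{1194}} = \frac{1194}{117871} \approx 0.01013$)
$\frac{3348 - 392}{M + h{\left(16 \right)}} = \frac{3348 - 392}{\frac{1194}{117871} - 41} = \frac{2956}{- \frac{4831517}{117871}} = 2956 \left(- \frac{117871}{4831517}\right) = - \frac{348426676}{4831517}$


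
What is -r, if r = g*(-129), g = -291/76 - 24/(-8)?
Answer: -8127/76 ≈ -106.93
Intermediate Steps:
g = -63/76 (g = -291*1/76 - 24*(-⅛) = -291/76 + 3 = -63/76 ≈ -0.82895)
r = 8127/76 (r = -63/76*(-129) = 8127/76 ≈ 106.93)
-r = -1*8127/76 = -8127/76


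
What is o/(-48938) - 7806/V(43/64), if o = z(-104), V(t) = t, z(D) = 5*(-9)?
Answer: -24448639857/2104334 ≈ -11618.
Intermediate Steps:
z(D) = -45
o = -45
o/(-48938) - 7806/V(43/64) = -45/(-48938) - 7806/(43/64) = -45*(-1/48938) - 7806/(43*(1/64)) = 45/48938 - 7806/43/64 = 45/48938 - 7806*64/43 = 45/48938 - 499584/43 = -24448639857/2104334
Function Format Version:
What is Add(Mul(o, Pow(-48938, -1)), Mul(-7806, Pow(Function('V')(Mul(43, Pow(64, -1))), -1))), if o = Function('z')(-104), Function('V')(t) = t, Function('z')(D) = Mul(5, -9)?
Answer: Rational(-24448639857, 2104334) ≈ -11618.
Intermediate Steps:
Function('z')(D) = -45
o = -45
Add(Mul(o, Pow(-48938, -1)), Mul(-7806, Pow(Function('V')(Mul(43, Pow(64, -1))), -1))) = Add(Mul(-45, Pow(-48938, -1)), Mul(-7806, Pow(Mul(43, Pow(64, -1)), -1))) = Add(Mul(-45, Rational(-1, 48938)), Mul(-7806, Pow(Mul(43, Rational(1, 64)), -1))) = Add(Rational(45, 48938), Mul(-7806, Pow(Rational(43, 64), -1))) = Add(Rational(45, 48938), Mul(-7806, Rational(64, 43))) = Add(Rational(45, 48938), Rational(-499584, 43)) = Rational(-24448639857, 2104334)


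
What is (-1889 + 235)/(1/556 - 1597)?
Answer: 919624/887931 ≈ 1.0357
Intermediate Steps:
(-1889 + 235)/(1/556 - 1597) = -1654/(1/556 - 1597) = -1654/(-887931/556) = -1654*(-556/887931) = 919624/887931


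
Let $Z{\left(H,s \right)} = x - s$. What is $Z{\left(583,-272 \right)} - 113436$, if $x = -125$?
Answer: $-113289$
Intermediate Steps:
$Z{\left(H,s \right)} = -125 - s$
$Z{\left(583,-272 \right)} - 113436 = \left(-125 - -272\right) - 113436 = \left(-125 + 272\right) - 113436 = 147 - 113436 = -113289$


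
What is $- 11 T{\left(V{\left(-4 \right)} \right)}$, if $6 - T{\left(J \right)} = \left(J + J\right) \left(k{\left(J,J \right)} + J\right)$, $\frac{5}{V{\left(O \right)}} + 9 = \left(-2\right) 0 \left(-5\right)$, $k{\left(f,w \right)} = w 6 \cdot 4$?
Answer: $\frac{8404}{81} \approx 103.75$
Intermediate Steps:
$k{\left(f,w \right)} = 24 w$ ($k{\left(f,w \right)} = 6 w 4 = 24 w$)
$V{\left(O \right)} = - \frac{5}{9}$ ($V{\left(O \right)} = \frac{5}{-9 + \left(-2\right) 0 \left(-5\right)} = \frac{5}{-9 + 0 \left(-5\right)} = \frac{5}{-9 + 0} = \frac{5}{-9} = 5 \left(- \frac{1}{9}\right) = - \frac{5}{9}$)
$T{\left(J \right)} = 6 - 50 J^{2}$ ($T{\left(J \right)} = 6 - \left(J + J\right) \left(24 J + J\right) = 6 - 2 J 25 J = 6 - 50 J^{2}$)
$- 11 T{\left(V{\left(-4 \right)} \right)} = - 11 \left(6 - 50 \left(- \frac{5}{9}\right)^{2}\right) = - 11 \left(6 - \frac{1250}{81}\right) = \left(-11\right) \left(- \frac{764}{81}\right) = \frac{8404}{81}$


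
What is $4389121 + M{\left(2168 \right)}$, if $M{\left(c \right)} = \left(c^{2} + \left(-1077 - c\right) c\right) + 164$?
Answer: $2054349$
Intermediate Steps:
$M{\left(c \right)} = 164 + c^{2} + c \left(-1077 - c\right)$ ($M{\left(c \right)} = \left(c^{2} + c \left(-1077 - c\right)\right) + 164 = 164 + c^{2} + c \left(-1077 - c\right)$)
$4389121 + M{\left(2168 \right)} = 4389121 + \left(164 - 2334936\right) = 4389121 - 2334772 = 2054349$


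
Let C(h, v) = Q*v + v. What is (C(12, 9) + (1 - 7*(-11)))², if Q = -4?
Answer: 2601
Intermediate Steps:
C(h, v) = -3*v (C(h, v) = -4*v + v = -3*v)
(C(12, 9) + (1 - 7*(-11)))² = (-3*9 + (1 - 7*(-11)))² = (-27 + (1 + 77))² = (-27 + 78)² = 51² = 2601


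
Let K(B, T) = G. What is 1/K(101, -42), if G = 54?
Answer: 1/54 ≈ 0.018519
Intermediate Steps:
K(B, T) = 54
1/K(101, -42) = 1/54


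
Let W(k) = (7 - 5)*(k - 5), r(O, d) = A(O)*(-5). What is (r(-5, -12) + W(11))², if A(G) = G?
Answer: 1369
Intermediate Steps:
r(O, d) = -5*O (r(O, d) = O*(-5) = -5*O)
W(k) = -10 + 2*k (W(k) = 2*(-5 + k) = -10 + 2*k)
(r(-5, -12) + W(11))² = (-5*(-5) + (-10 + 2*11))² = (25 + (-10 + 22))² = (25 + 12)² = 37² = 1369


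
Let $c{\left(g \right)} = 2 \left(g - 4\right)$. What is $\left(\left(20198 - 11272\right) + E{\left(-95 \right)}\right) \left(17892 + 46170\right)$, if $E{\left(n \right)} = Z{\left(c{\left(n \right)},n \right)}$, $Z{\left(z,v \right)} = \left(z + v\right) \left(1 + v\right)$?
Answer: $2336213016$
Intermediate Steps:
$c{\left(g \right)} = -8 + 2 g$ ($c{\left(g \right)} = 2 \left(-4 + g\right) = -8 + 2 g$)
$Z{\left(z,v \right)} = \left(1 + v\right) \left(v + z\right)$ ($Z{\left(z,v \right)} = \left(v + z\right) \left(1 + v\right) = \left(1 + v\right) \left(v + z\right)$)
$E{\left(n \right)} = -8 + n^{2} + 3 n + n \left(-8 + 2 n\right)$ ($E{\left(n \right)} = n + \left(-8 + 2 n\right) + n^{2} + n \left(-8 + 2 n\right) = -8 + n^{2} + 3 n + n \left(-8 + 2 n\right)$)
$\left(\left(20198 - 11272\right) + E{\left(-95 \right)}\right) \left(17892 + 46170\right) = \left(\left(20198 - 11272\right) - \left(-467 - 27075\right)\right) \left(17892 + 46170\right) = \left(8926 + \left(-8 + 475 + 3 \cdot 9025\right)\right) 64062 = \left(8926 + \left(-8 + 475 + 27075\right)\right) 64062 = \left(8926 + 27542\right) 64062 = 36468 \cdot 64062 = 2336213016$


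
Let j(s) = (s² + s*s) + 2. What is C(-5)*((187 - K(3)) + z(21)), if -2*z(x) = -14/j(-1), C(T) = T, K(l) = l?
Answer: -3715/4 ≈ -928.75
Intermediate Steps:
j(s) = 2 + 2*s² (j(s) = (s² + s²) + 2 = 2*s² + 2 = 2 + 2*s²)
z(x) = 7/4 (z(x) = -(-7)/(2 + 2*(-1)²) = -(-7)/(2 + 2*1) = -(-7)/(2 + 2) = -(-7)/4 = -½*(-7/2) = 7/4)
C(-5)*((187 - K(3)) + z(21)) = -5*((187 - 1*3) + 7/4) = -5*((187 - 3) + 7/4) = -5*(184 + 7/4) = -5*743/4 = -3715/4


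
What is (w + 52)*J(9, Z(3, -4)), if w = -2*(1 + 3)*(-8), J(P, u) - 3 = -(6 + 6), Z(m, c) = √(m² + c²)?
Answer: -1044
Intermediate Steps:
Z(m, c) = √(c² + m²)
J(P, u) = -9 (J(P, u) = 3 - (6 + 6) = 3 - 1*12 = 3 - 12 = -9)
w = 64 (w = -2*4*(-8) = -8*(-8) = 64)
(w + 52)*J(9, Z(3, -4)) = (64 + 52)*(-9) = 116*(-9) = -1044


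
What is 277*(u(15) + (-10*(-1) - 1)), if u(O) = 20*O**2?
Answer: 1248993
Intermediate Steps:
277*(u(15) + (-10*(-1) - 1)) = 277*(20*15**2 + (-10*(-1) - 1)) = 277*(20*225 + (10 - 1)) = 277*(4500 + 9) = 277*4509 = 1248993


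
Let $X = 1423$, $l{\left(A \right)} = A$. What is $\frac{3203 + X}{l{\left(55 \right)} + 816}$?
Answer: $\frac{4626}{871} \approx 5.3111$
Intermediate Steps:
$\frac{3203 + X}{l{\left(55 \right)} + 816} = \frac{3203 + 1423}{55 + 816} = \frac{4626}{871}$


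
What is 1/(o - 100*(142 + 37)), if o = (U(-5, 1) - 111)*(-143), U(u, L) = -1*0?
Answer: -1/2027 ≈ -0.00049334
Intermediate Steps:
U(u, L) = 0
o = 15873 (o = (0 - 111)*(-143) = -111*(-143) = 15873)
1/(o - 100*(142 + 37)) = 1/(15873 - 100*(142 + 37)) = 1/(15873 - 100*179) = 1/(15873 - 17900) = 1/(-2027) = -1/2027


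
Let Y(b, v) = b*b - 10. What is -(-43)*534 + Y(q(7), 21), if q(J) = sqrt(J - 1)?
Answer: 22958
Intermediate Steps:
q(J) = sqrt(-1 + J)
Y(b, v) = -10 + b**2 (Y(b, v) = b**2 - 10 = -10 + b**2)
-(-43)*534 + Y(q(7), 21) = -(-43)*534 + (-10 + (sqrt(-1 + 7))**2) = -43*(-534) + (-10 + (sqrt(6))**2) = 22962 + (-10 + 6) = 22962 - 4 = 22958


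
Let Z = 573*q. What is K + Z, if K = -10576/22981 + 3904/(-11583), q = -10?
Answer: -1525474748422/266188923 ≈ -5730.8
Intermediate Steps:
K = -212219632/266188923 (K = -10576*1/22981 + 3904*(-1/11583) = -10576/22981 - 3904/11583 = -212219632/266188923 ≈ -0.79725)
Z = -5730 (Z = 573*(-10) = -5730)
K + Z = -212219632/266188923 - 5730 = -1525474748422/266188923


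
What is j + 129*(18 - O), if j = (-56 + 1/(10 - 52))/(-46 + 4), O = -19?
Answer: 8421925/1764 ≈ 4774.3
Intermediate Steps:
j = 2353/1764 (j = (-56 + 1/(-42))/(-42) = (-56 - 1/42)*(-1/42) = -2353/42*(-1/42) = 2353/1764 ≈ 1.3339)
j + 129*(18 - O) = 2353/1764 + 129*(18 - 1*(-19)) = 2353/1764 + 129*(18 + 19) = 2353/1764 + 129*37 = 2353/1764 + 4773 = 8421925/1764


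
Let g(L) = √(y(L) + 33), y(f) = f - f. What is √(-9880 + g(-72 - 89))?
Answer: √(-9880 + √33) ≈ 99.369*I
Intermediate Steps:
y(f) = 0
g(L) = √33 (g(L) = √(0 + 33) = √33)
√(-9880 + g(-72 - 89)) = √(-9880 + √33)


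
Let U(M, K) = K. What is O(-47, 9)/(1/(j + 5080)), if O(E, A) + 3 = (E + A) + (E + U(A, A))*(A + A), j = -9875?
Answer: 3476375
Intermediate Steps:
O(E, A) = -3 + A + E + 2*A*(A + E) (O(E, A) = -3 + ((E + A) + (E + A)*(A + A)) = -3 + ((A + E) + (A + E)*(2*A)) = -3 + ((A + E) + 2*A*(A + E)) = -3 + (A + E + 2*A*(A + E)) = -3 + A + E + 2*A*(A + E))
O(-47, 9)/(1/(j + 5080)) = (-3 + 9 - 47 + 2*9² + 2*9*(-47))/(1/(-9875 + 5080)) = (-3 + 9 - 47 + 2*81 - 846)/(1/(-4795)) = (-3 + 9 - 47 + 162 - 846)/(-1/4795) = -725*(-4795) = 3476375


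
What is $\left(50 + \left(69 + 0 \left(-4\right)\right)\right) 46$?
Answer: $5474$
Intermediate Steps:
$\left(50 + \left(69 + 0 \left(-4\right)\right)\right) 46 = \left(50 + \left(69 + 0\right)\right) 46 = \left(50 + 69\right) 46 = 119 \cdot 46 = 5474$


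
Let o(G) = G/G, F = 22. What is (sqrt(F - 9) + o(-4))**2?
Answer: (1 + sqrt(13))**2 ≈ 21.211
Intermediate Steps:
o(G) = 1
(sqrt(F - 9) + o(-4))**2 = (sqrt(22 - 9) + 1)**2 = (sqrt(13) + 1)**2 = (1 + sqrt(13))**2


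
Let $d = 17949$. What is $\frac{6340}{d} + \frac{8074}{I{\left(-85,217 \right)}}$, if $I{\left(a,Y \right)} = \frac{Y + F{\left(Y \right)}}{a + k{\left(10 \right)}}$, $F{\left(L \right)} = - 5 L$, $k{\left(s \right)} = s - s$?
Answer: $\frac{198769715}{251286} \approx 791.01$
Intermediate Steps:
$k{\left(s \right)} = 0$
$I{\left(a,Y \right)} = - \frac{4 Y}{a}$ ($I{\left(a,Y \right)} = \frac{Y - 5 Y}{a + 0} = \frac{\left(-4\right) Y}{a} = - \frac{4 Y}{a}$)
$\frac{6340}{d} + \frac{8074}{I{\left(-85,217 \right)}} = \frac{6340}{17949} + \frac{8074}{\left(-4\right) 217 \frac{1}{-85}} = 6340 \cdot \frac{1}{17949} + \frac{8074}{\left(-4\right) 217 \left(- \frac{1}{85}\right)} = \frac{6340}{17949} + \frac{8074}{\frac{868}{85}} = \frac{6340}{17949} + 8074 \cdot \frac{85}{868} = \frac{6340}{17949} + \frac{343145}{434} = \frac{198769715}{251286}$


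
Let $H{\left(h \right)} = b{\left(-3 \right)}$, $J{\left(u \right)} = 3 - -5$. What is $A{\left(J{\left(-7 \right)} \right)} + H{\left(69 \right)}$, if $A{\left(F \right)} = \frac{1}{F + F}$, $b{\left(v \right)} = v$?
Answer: $- \frac{47}{16} \approx -2.9375$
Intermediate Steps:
$J{\left(u \right)} = 8$ ($J{\left(u \right)} = 3 + 5 = 8$)
$H{\left(h \right)} = -3$
$A{\left(F \right)} = \frac{1}{2 F}$
$A{\left(J{\left(-7 \right)} \right)} + H{\left(69 \right)} = \frac{1}{2 \cdot 8} - 3 = \frac{1}{2} \cdot \frac{1}{8} - 3 = \frac{1}{16} - 3 = - \frac{47}{16}$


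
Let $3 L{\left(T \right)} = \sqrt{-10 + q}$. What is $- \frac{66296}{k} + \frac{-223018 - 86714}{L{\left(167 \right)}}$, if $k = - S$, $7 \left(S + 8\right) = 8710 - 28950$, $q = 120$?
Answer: $- \frac{58009}{2537} - \frac{464598 \sqrt{110}}{55} \approx -88618.0$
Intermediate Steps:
$S = - \frac{20296}{7}$ ($S = -8 + \frac{8710 - 28950}{7} = -8 + \frac{1}{7} \left(-20240\right) = -8 - \frac{20240}{7} = - \frac{20296}{7} \approx -2899.4$)
$L{\left(T \right)} = \frac{\sqrt{110}}{3}$ ($L{\left(T \right)} = \frac{\sqrt{-10 + 120}}{3} = \frac{\sqrt{110}}{3}$)
$k = \frac{20296}{7}$ ($k = \left(-1\right) \left(- \frac{20296}{7}\right) = \frac{20296}{7} \approx 2899.4$)
$- \frac{66296}{k} + \frac{-223018 - 86714}{L{\left(167 \right)}} = - \frac{66296}{\frac{20296}{7}} + \frac{-223018 - 86714}{\frac{1}{3} \sqrt{110}} = \left(-66296\right) \frac{7}{20296} - 309732 \frac{3 \sqrt{110}}{110} = - \frac{58009}{2537} - \frac{464598 \sqrt{110}}{55}$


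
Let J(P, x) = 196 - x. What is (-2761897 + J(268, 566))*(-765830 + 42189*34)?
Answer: -1846840667132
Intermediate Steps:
(-2761897 + J(268, 566))*(-765830 + 42189*34) = (-2761897 + (196 - 1*566))*(-765830 + 42189*34) = (-2761897 + (196 - 566))*(-765830 + 1434426) = (-2761897 - 370)*668596 = -2762267*668596 = -1846840667132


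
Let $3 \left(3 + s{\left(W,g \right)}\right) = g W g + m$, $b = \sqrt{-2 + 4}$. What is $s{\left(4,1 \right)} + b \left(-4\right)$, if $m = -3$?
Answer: $- \frac{8}{3} - 4 \sqrt{2} \approx -8.3235$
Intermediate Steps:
$b = \sqrt{2} \approx 1.4142$
$s{\left(W,g \right)} = -4 + \frac{W g^{2}}{3}$ ($s{\left(W,g \right)} = -3 + \frac{g W g - 3}{3} = -3 + \frac{W g g - 3}{3} = -3 + \frac{W g^{2} - 3}{3} = -3 + \frac{-3 + W g^{2}}{3} = -3 + \left(-1 + \frac{W g^{2}}{3}\right) = -4 + \frac{W g^{2}}{3}$)
$s{\left(4,1 \right)} + b \left(-4\right) = \left(-4 + \frac{1}{3} \cdot 4 \cdot 1^{2}\right) + \sqrt{2} \left(-4\right) = \left(-4 + \frac{1}{3} \cdot 4 \cdot 1\right) - 4 \sqrt{2} = \left(-4 + \frac{4}{3}\right) - 4 \sqrt{2} = - \frac{8}{3} - 4 \sqrt{2}$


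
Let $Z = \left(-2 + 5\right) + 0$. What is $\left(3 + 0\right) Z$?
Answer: $9$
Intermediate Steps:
$Z = 3$ ($Z = 3 + 0 = 3$)
$\left(3 + 0\right) Z = \left(3 + 0\right) 3 = 3 \cdot 3 = 9$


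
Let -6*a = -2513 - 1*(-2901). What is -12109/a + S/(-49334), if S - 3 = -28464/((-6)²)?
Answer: 79072457/422241 ≈ 187.27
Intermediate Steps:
a = -194/3 (a = -(-2513 - 1*(-2901))/6 = -(-2513 + 2901)/6 = -⅙*388 = -194/3 ≈ -64.667)
S = -2363/3 (S = 3 - 28464/((-6)²) = 3 - 28464/36 = 3 - 28464*1/36 = 3 - 2372/3 = -2363/3 ≈ -787.67)
-12109/a + S/(-49334) = -12109/(-194/3) - 2363/3/(-49334) = -12109*(-3/194) - 2363/3*(-1/49334) = 36327/194 + 139/8706 = 79072457/422241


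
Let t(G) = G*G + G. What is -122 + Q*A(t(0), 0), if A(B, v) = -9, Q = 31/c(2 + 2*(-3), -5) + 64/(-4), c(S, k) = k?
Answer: 389/5 ≈ 77.800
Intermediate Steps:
t(G) = G + G² (t(G) = G² + G = G + G²)
Q = -111/5 (Q = 31/(-5) + 64/(-4) = 31*(-⅕) + 64*(-¼) = -31/5 - 16 = -111/5 ≈ -22.200)
-122 + Q*A(t(0), 0) = -122 - 111/5*(-9) = -122 + 999/5 = 389/5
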